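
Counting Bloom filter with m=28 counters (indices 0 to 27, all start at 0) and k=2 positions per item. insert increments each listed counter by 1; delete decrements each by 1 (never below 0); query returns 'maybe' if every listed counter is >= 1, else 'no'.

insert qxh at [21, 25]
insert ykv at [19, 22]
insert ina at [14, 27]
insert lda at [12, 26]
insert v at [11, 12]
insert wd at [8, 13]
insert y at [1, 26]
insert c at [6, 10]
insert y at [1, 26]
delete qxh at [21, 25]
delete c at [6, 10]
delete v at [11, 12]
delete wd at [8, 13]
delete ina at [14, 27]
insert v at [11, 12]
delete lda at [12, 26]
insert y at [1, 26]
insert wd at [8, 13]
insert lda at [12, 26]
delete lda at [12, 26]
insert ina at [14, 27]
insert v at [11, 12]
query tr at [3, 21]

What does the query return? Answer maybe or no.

Answer: no

Derivation:
Step 1: insert qxh at [21, 25] -> counters=[0,0,0,0,0,0,0,0,0,0,0,0,0,0,0,0,0,0,0,0,0,1,0,0,0,1,0,0]
Step 2: insert ykv at [19, 22] -> counters=[0,0,0,0,0,0,0,0,0,0,0,0,0,0,0,0,0,0,0,1,0,1,1,0,0,1,0,0]
Step 3: insert ina at [14, 27] -> counters=[0,0,0,0,0,0,0,0,0,0,0,0,0,0,1,0,0,0,0,1,0,1,1,0,0,1,0,1]
Step 4: insert lda at [12, 26] -> counters=[0,0,0,0,0,0,0,0,0,0,0,0,1,0,1,0,0,0,0,1,0,1,1,0,0,1,1,1]
Step 5: insert v at [11, 12] -> counters=[0,0,0,0,0,0,0,0,0,0,0,1,2,0,1,0,0,0,0,1,0,1,1,0,0,1,1,1]
Step 6: insert wd at [8, 13] -> counters=[0,0,0,0,0,0,0,0,1,0,0,1,2,1,1,0,0,0,0,1,0,1,1,0,0,1,1,1]
Step 7: insert y at [1, 26] -> counters=[0,1,0,0,0,0,0,0,1,0,0,1,2,1,1,0,0,0,0,1,0,1,1,0,0,1,2,1]
Step 8: insert c at [6, 10] -> counters=[0,1,0,0,0,0,1,0,1,0,1,1,2,1,1,0,0,0,0,1,0,1,1,0,0,1,2,1]
Step 9: insert y at [1, 26] -> counters=[0,2,0,0,0,0,1,0,1,0,1,1,2,1,1,0,0,0,0,1,0,1,1,0,0,1,3,1]
Step 10: delete qxh at [21, 25] -> counters=[0,2,0,0,0,0,1,0,1,0,1,1,2,1,1,0,0,0,0,1,0,0,1,0,0,0,3,1]
Step 11: delete c at [6, 10] -> counters=[0,2,0,0,0,0,0,0,1,0,0,1,2,1,1,0,0,0,0,1,0,0,1,0,0,0,3,1]
Step 12: delete v at [11, 12] -> counters=[0,2,0,0,0,0,0,0,1,0,0,0,1,1,1,0,0,0,0,1,0,0,1,0,0,0,3,1]
Step 13: delete wd at [8, 13] -> counters=[0,2,0,0,0,0,0,0,0,0,0,0,1,0,1,0,0,0,0,1,0,0,1,0,0,0,3,1]
Step 14: delete ina at [14, 27] -> counters=[0,2,0,0,0,0,0,0,0,0,0,0,1,0,0,0,0,0,0,1,0,0,1,0,0,0,3,0]
Step 15: insert v at [11, 12] -> counters=[0,2,0,0,0,0,0,0,0,0,0,1,2,0,0,0,0,0,0,1,0,0,1,0,0,0,3,0]
Step 16: delete lda at [12, 26] -> counters=[0,2,0,0,0,0,0,0,0,0,0,1,1,0,0,0,0,0,0,1,0,0,1,0,0,0,2,0]
Step 17: insert y at [1, 26] -> counters=[0,3,0,0,0,0,0,0,0,0,0,1,1,0,0,0,0,0,0,1,0,0,1,0,0,0,3,0]
Step 18: insert wd at [8, 13] -> counters=[0,3,0,0,0,0,0,0,1,0,0,1,1,1,0,0,0,0,0,1,0,0,1,0,0,0,3,0]
Step 19: insert lda at [12, 26] -> counters=[0,3,0,0,0,0,0,0,1,0,0,1,2,1,0,0,0,0,0,1,0,0,1,0,0,0,4,0]
Step 20: delete lda at [12, 26] -> counters=[0,3,0,0,0,0,0,0,1,0,0,1,1,1,0,0,0,0,0,1,0,0,1,0,0,0,3,0]
Step 21: insert ina at [14, 27] -> counters=[0,3,0,0,0,0,0,0,1,0,0,1,1,1,1,0,0,0,0,1,0,0,1,0,0,0,3,1]
Step 22: insert v at [11, 12] -> counters=[0,3,0,0,0,0,0,0,1,0,0,2,2,1,1,0,0,0,0,1,0,0,1,0,0,0,3,1]
Query tr: check counters[3]=0 counters[21]=0 -> no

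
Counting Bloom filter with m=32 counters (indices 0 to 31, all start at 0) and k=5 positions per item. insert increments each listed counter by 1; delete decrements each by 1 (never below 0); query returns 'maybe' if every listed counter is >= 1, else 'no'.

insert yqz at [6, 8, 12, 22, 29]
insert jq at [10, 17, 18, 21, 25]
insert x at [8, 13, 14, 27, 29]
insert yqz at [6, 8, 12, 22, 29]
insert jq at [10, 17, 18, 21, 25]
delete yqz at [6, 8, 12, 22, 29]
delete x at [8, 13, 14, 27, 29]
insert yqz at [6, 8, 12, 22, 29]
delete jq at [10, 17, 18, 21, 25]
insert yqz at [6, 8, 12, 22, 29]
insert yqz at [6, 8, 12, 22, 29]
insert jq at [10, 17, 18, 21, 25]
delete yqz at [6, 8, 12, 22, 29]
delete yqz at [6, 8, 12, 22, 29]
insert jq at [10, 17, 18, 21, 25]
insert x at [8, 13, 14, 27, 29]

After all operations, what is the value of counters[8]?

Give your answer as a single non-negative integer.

Step 1: insert yqz at [6, 8, 12, 22, 29] -> counters=[0,0,0,0,0,0,1,0,1,0,0,0,1,0,0,0,0,0,0,0,0,0,1,0,0,0,0,0,0,1,0,0]
Step 2: insert jq at [10, 17, 18, 21, 25] -> counters=[0,0,0,0,0,0,1,0,1,0,1,0,1,0,0,0,0,1,1,0,0,1,1,0,0,1,0,0,0,1,0,0]
Step 3: insert x at [8, 13, 14, 27, 29] -> counters=[0,0,0,0,0,0,1,0,2,0,1,0,1,1,1,0,0,1,1,0,0,1,1,0,0,1,0,1,0,2,0,0]
Step 4: insert yqz at [6, 8, 12, 22, 29] -> counters=[0,0,0,0,0,0,2,0,3,0,1,0,2,1,1,0,0,1,1,0,0,1,2,0,0,1,0,1,0,3,0,0]
Step 5: insert jq at [10, 17, 18, 21, 25] -> counters=[0,0,0,0,0,0,2,0,3,0,2,0,2,1,1,0,0,2,2,0,0,2,2,0,0,2,0,1,0,3,0,0]
Step 6: delete yqz at [6, 8, 12, 22, 29] -> counters=[0,0,0,0,0,0,1,0,2,0,2,0,1,1,1,0,0,2,2,0,0,2,1,0,0,2,0,1,0,2,0,0]
Step 7: delete x at [8, 13, 14, 27, 29] -> counters=[0,0,0,0,0,0,1,0,1,0,2,0,1,0,0,0,0,2,2,0,0,2,1,0,0,2,0,0,0,1,0,0]
Step 8: insert yqz at [6, 8, 12, 22, 29] -> counters=[0,0,0,0,0,0,2,0,2,0,2,0,2,0,0,0,0,2,2,0,0,2,2,0,0,2,0,0,0,2,0,0]
Step 9: delete jq at [10, 17, 18, 21, 25] -> counters=[0,0,0,0,0,0,2,0,2,0,1,0,2,0,0,0,0,1,1,0,0,1,2,0,0,1,0,0,0,2,0,0]
Step 10: insert yqz at [6, 8, 12, 22, 29] -> counters=[0,0,0,0,0,0,3,0,3,0,1,0,3,0,0,0,0,1,1,0,0,1,3,0,0,1,0,0,0,3,0,0]
Step 11: insert yqz at [6, 8, 12, 22, 29] -> counters=[0,0,0,0,0,0,4,0,4,0,1,0,4,0,0,0,0,1,1,0,0,1,4,0,0,1,0,0,0,4,0,0]
Step 12: insert jq at [10, 17, 18, 21, 25] -> counters=[0,0,0,0,0,0,4,0,4,0,2,0,4,0,0,0,0,2,2,0,0,2,4,0,0,2,0,0,0,4,0,0]
Step 13: delete yqz at [6, 8, 12, 22, 29] -> counters=[0,0,0,0,0,0,3,0,3,0,2,0,3,0,0,0,0,2,2,0,0,2,3,0,0,2,0,0,0,3,0,0]
Step 14: delete yqz at [6, 8, 12, 22, 29] -> counters=[0,0,0,0,0,0,2,0,2,0,2,0,2,0,0,0,0,2,2,0,0,2,2,0,0,2,0,0,0,2,0,0]
Step 15: insert jq at [10, 17, 18, 21, 25] -> counters=[0,0,0,0,0,0,2,0,2,0,3,0,2,0,0,0,0,3,3,0,0,3,2,0,0,3,0,0,0,2,0,0]
Step 16: insert x at [8, 13, 14, 27, 29] -> counters=[0,0,0,0,0,0,2,0,3,0,3,0,2,1,1,0,0,3,3,0,0,3,2,0,0,3,0,1,0,3,0,0]
Final counters=[0,0,0,0,0,0,2,0,3,0,3,0,2,1,1,0,0,3,3,0,0,3,2,0,0,3,0,1,0,3,0,0] -> counters[8]=3

Answer: 3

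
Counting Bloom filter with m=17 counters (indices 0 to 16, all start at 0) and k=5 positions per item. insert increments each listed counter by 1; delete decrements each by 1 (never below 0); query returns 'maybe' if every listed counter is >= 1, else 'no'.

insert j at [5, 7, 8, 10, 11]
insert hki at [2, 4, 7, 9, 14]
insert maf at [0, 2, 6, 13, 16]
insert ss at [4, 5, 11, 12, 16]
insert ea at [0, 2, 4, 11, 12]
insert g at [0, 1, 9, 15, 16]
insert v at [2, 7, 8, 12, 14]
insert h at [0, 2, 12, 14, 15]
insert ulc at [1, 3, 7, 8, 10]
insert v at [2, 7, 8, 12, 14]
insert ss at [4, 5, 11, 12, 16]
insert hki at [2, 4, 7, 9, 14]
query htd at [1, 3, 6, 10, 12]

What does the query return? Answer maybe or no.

Answer: maybe

Derivation:
Step 1: insert j at [5, 7, 8, 10, 11] -> counters=[0,0,0,0,0,1,0,1,1,0,1,1,0,0,0,0,0]
Step 2: insert hki at [2, 4, 7, 9, 14] -> counters=[0,0,1,0,1,1,0,2,1,1,1,1,0,0,1,0,0]
Step 3: insert maf at [0, 2, 6, 13, 16] -> counters=[1,0,2,0,1,1,1,2,1,1,1,1,0,1,1,0,1]
Step 4: insert ss at [4, 5, 11, 12, 16] -> counters=[1,0,2,0,2,2,1,2,1,1,1,2,1,1,1,0,2]
Step 5: insert ea at [0, 2, 4, 11, 12] -> counters=[2,0,3,0,3,2,1,2,1,1,1,3,2,1,1,0,2]
Step 6: insert g at [0, 1, 9, 15, 16] -> counters=[3,1,3,0,3,2,1,2,1,2,1,3,2,1,1,1,3]
Step 7: insert v at [2, 7, 8, 12, 14] -> counters=[3,1,4,0,3,2,1,3,2,2,1,3,3,1,2,1,3]
Step 8: insert h at [0, 2, 12, 14, 15] -> counters=[4,1,5,0,3,2,1,3,2,2,1,3,4,1,3,2,3]
Step 9: insert ulc at [1, 3, 7, 8, 10] -> counters=[4,2,5,1,3,2,1,4,3,2,2,3,4,1,3,2,3]
Step 10: insert v at [2, 7, 8, 12, 14] -> counters=[4,2,6,1,3,2,1,5,4,2,2,3,5,1,4,2,3]
Step 11: insert ss at [4, 5, 11, 12, 16] -> counters=[4,2,6,1,4,3,1,5,4,2,2,4,6,1,4,2,4]
Step 12: insert hki at [2, 4, 7, 9, 14] -> counters=[4,2,7,1,5,3,1,6,4,3,2,4,6,1,5,2,4]
Query htd: check counters[1]=2 counters[3]=1 counters[6]=1 counters[10]=2 counters[12]=6 -> maybe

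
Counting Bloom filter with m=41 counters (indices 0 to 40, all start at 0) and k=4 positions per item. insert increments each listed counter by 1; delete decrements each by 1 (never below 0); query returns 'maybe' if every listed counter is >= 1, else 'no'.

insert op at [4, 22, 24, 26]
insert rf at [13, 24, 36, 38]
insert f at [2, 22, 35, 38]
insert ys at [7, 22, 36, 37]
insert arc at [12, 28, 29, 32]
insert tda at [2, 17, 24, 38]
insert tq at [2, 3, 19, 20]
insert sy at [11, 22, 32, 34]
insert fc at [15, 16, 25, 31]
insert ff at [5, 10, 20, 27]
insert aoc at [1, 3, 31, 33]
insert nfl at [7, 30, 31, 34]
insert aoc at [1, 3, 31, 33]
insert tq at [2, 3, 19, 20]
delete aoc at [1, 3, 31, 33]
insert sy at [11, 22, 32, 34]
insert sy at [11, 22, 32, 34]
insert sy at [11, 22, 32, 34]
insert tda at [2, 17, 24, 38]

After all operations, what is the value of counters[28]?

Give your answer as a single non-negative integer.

Step 1: insert op at [4, 22, 24, 26] -> counters=[0,0,0,0,1,0,0,0,0,0,0,0,0,0,0,0,0,0,0,0,0,0,1,0,1,0,1,0,0,0,0,0,0,0,0,0,0,0,0,0,0]
Step 2: insert rf at [13, 24, 36, 38] -> counters=[0,0,0,0,1,0,0,0,0,0,0,0,0,1,0,0,0,0,0,0,0,0,1,0,2,0,1,0,0,0,0,0,0,0,0,0,1,0,1,0,0]
Step 3: insert f at [2, 22, 35, 38] -> counters=[0,0,1,0,1,0,0,0,0,0,0,0,0,1,0,0,0,0,0,0,0,0,2,0,2,0,1,0,0,0,0,0,0,0,0,1,1,0,2,0,0]
Step 4: insert ys at [7, 22, 36, 37] -> counters=[0,0,1,0,1,0,0,1,0,0,0,0,0,1,0,0,0,0,0,0,0,0,3,0,2,0,1,0,0,0,0,0,0,0,0,1,2,1,2,0,0]
Step 5: insert arc at [12, 28, 29, 32] -> counters=[0,0,1,0,1,0,0,1,0,0,0,0,1,1,0,0,0,0,0,0,0,0,3,0,2,0,1,0,1,1,0,0,1,0,0,1,2,1,2,0,0]
Step 6: insert tda at [2, 17, 24, 38] -> counters=[0,0,2,0,1,0,0,1,0,0,0,0,1,1,0,0,0,1,0,0,0,0,3,0,3,0,1,0,1,1,0,0,1,0,0,1,2,1,3,0,0]
Step 7: insert tq at [2, 3, 19, 20] -> counters=[0,0,3,1,1,0,0,1,0,0,0,0,1,1,0,0,0,1,0,1,1,0,3,0,3,0,1,0,1,1,0,0,1,0,0,1,2,1,3,0,0]
Step 8: insert sy at [11, 22, 32, 34] -> counters=[0,0,3,1,1,0,0,1,0,0,0,1,1,1,0,0,0,1,0,1,1,0,4,0,3,0,1,0,1,1,0,0,2,0,1,1,2,1,3,0,0]
Step 9: insert fc at [15, 16, 25, 31] -> counters=[0,0,3,1,1,0,0,1,0,0,0,1,1,1,0,1,1,1,0,1,1,0,4,0,3,1,1,0,1,1,0,1,2,0,1,1,2,1,3,0,0]
Step 10: insert ff at [5, 10, 20, 27] -> counters=[0,0,3,1,1,1,0,1,0,0,1,1,1,1,0,1,1,1,0,1,2,0,4,0,3,1,1,1,1,1,0,1,2,0,1,1,2,1,3,0,0]
Step 11: insert aoc at [1, 3, 31, 33] -> counters=[0,1,3,2,1,1,0,1,0,0,1,1,1,1,0,1,1,1,0,1,2,0,4,0,3,1,1,1,1,1,0,2,2,1,1,1,2,1,3,0,0]
Step 12: insert nfl at [7, 30, 31, 34] -> counters=[0,1,3,2,1,1,0,2,0,0,1,1,1,1,0,1,1,1,0,1,2,0,4,0,3,1,1,1,1,1,1,3,2,1,2,1,2,1,3,0,0]
Step 13: insert aoc at [1, 3, 31, 33] -> counters=[0,2,3,3,1,1,0,2,0,0,1,1,1,1,0,1,1,1,0,1,2,0,4,0,3,1,1,1,1,1,1,4,2,2,2,1,2,1,3,0,0]
Step 14: insert tq at [2, 3, 19, 20] -> counters=[0,2,4,4,1,1,0,2,0,0,1,1,1,1,0,1,1,1,0,2,3,0,4,0,3,1,1,1,1,1,1,4,2,2,2,1,2,1,3,0,0]
Step 15: delete aoc at [1, 3, 31, 33] -> counters=[0,1,4,3,1,1,0,2,0,0,1,1,1,1,0,1,1,1,0,2,3,0,4,0,3,1,1,1,1,1,1,3,2,1,2,1,2,1,3,0,0]
Step 16: insert sy at [11, 22, 32, 34] -> counters=[0,1,4,3,1,1,0,2,0,0,1,2,1,1,0,1,1,1,0,2,3,0,5,0,3,1,1,1,1,1,1,3,3,1,3,1,2,1,3,0,0]
Step 17: insert sy at [11, 22, 32, 34] -> counters=[0,1,4,3,1,1,0,2,0,0,1,3,1,1,0,1,1,1,0,2,3,0,6,0,3,1,1,1,1,1,1,3,4,1,4,1,2,1,3,0,0]
Step 18: insert sy at [11, 22, 32, 34] -> counters=[0,1,4,3,1,1,0,2,0,0,1,4,1,1,0,1,1,1,0,2,3,0,7,0,3,1,1,1,1,1,1,3,5,1,5,1,2,1,3,0,0]
Step 19: insert tda at [2, 17, 24, 38] -> counters=[0,1,5,3,1,1,0,2,0,0,1,4,1,1,0,1,1,2,0,2,3,0,7,0,4,1,1,1,1,1,1,3,5,1,5,1,2,1,4,0,0]
Final counters=[0,1,5,3,1,1,0,2,0,0,1,4,1,1,0,1,1,2,0,2,3,0,7,0,4,1,1,1,1,1,1,3,5,1,5,1,2,1,4,0,0] -> counters[28]=1

Answer: 1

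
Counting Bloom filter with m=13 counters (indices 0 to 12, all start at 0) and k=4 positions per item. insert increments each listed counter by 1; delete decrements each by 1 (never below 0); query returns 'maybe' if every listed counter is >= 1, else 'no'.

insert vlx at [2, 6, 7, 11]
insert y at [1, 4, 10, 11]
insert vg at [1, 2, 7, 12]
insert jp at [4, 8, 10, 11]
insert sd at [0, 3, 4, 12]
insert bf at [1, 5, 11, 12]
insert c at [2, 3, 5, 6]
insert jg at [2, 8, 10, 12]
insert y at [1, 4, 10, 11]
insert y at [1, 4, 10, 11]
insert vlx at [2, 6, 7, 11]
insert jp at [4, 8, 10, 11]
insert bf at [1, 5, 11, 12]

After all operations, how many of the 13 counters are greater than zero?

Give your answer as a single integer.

Step 1: insert vlx at [2, 6, 7, 11] -> counters=[0,0,1,0,0,0,1,1,0,0,0,1,0]
Step 2: insert y at [1, 4, 10, 11] -> counters=[0,1,1,0,1,0,1,1,0,0,1,2,0]
Step 3: insert vg at [1, 2, 7, 12] -> counters=[0,2,2,0,1,0,1,2,0,0,1,2,1]
Step 4: insert jp at [4, 8, 10, 11] -> counters=[0,2,2,0,2,0,1,2,1,0,2,3,1]
Step 5: insert sd at [0, 3, 4, 12] -> counters=[1,2,2,1,3,0,1,2,1,0,2,3,2]
Step 6: insert bf at [1, 5, 11, 12] -> counters=[1,3,2,1,3,1,1,2,1,0,2,4,3]
Step 7: insert c at [2, 3, 5, 6] -> counters=[1,3,3,2,3,2,2,2,1,0,2,4,3]
Step 8: insert jg at [2, 8, 10, 12] -> counters=[1,3,4,2,3,2,2,2,2,0,3,4,4]
Step 9: insert y at [1, 4, 10, 11] -> counters=[1,4,4,2,4,2,2,2,2,0,4,5,4]
Step 10: insert y at [1, 4, 10, 11] -> counters=[1,5,4,2,5,2,2,2,2,0,5,6,4]
Step 11: insert vlx at [2, 6, 7, 11] -> counters=[1,5,5,2,5,2,3,3,2,0,5,7,4]
Step 12: insert jp at [4, 8, 10, 11] -> counters=[1,5,5,2,6,2,3,3,3,0,6,8,4]
Step 13: insert bf at [1, 5, 11, 12] -> counters=[1,6,5,2,6,3,3,3,3,0,6,9,5]
Final counters=[1,6,5,2,6,3,3,3,3,0,6,9,5] -> 12 nonzero

Answer: 12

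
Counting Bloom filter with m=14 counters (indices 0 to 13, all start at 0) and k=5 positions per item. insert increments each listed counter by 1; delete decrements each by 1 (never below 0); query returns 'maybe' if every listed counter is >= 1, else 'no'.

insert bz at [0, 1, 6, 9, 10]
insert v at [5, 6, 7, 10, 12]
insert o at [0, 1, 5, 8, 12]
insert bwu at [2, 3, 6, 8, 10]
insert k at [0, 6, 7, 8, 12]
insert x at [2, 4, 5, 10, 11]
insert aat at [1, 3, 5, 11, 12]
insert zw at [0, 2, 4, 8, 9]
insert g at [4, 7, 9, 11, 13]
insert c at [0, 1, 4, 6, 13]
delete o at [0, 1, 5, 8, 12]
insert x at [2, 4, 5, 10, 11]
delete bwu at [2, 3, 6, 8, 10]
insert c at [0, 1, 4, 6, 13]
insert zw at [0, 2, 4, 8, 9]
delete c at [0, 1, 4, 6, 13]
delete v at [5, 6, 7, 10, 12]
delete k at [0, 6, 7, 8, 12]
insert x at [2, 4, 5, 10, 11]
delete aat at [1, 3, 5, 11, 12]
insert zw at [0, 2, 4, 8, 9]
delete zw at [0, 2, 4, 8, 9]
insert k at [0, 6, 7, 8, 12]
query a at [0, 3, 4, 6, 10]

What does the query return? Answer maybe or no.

Answer: no

Derivation:
Step 1: insert bz at [0, 1, 6, 9, 10] -> counters=[1,1,0,0,0,0,1,0,0,1,1,0,0,0]
Step 2: insert v at [5, 6, 7, 10, 12] -> counters=[1,1,0,0,0,1,2,1,0,1,2,0,1,0]
Step 3: insert o at [0, 1, 5, 8, 12] -> counters=[2,2,0,0,0,2,2,1,1,1,2,0,2,0]
Step 4: insert bwu at [2, 3, 6, 8, 10] -> counters=[2,2,1,1,0,2,3,1,2,1,3,0,2,0]
Step 5: insert k at [0, 6, 7, 8, 12] -> counters=[3,2,1,1,0,2,4,2,3,1,3,0,3,0]
Step 6: insert x at [2, 4, 5, 10, 11] -> counters=[3,2,2,1,1,3,4,2,3,1,4,1,3,0]
Step 7: insert aat at [1, 3, 5, 11, 12] -> counters=[3,3,2,2,1,4,4,2,3,1,4,2,4,0]
Step 8: insert zw at [0, 2, 4, 8, 9] -> counters=[4,3,3,2,2,4,4,2,4,2,4,2,4,0]
Step 9: insert g at [4, 7, 9, 11, 13] -> counters=[4,3,3,2,3,4,4,3,4,3,4,3,4,1]
Step 10: insert c at [0, 1, 4, 6, 13] -> counters=[5,4,3,2,4,4,5,3,4,3,4,3,4,2]
Step 11: delete o at [0, 1, 5, 8, 12] -> counters=[4,3,3,2,4,3,5,3,3,3,4,3,3,2]
Step 12: insert x at [2, 4, 5, 10, 11] -> counters=[4,3,4,2,5,4,5,3,3,3,5,4,3,2]
Step 13: delete bwu at [2, 3, 6, 8, 10] -> counters=[4,3,3,1,5,4,4,3,2,3,4,4,3,2]
Step 14: insert c at [0, 1, 4, 6, 13] -> counters=[5,4,3,1,6,4,5,3,2,3,4,4,3,3]
Step 15: insert zw at [0, 2, 4, 8, 9] -> counters=[6,4,4,1,7,4,5,3,3,4,4,4,3,3]
Step 16: delete c at [0, 1, 4, 6, 13] -> counters=[5,3,4,1,6,4,4,3,3,4,4,4,3,2]
Step 17: delete v at [5, 6, 7, 10, 12] -> counters=[5,3,4,1,6,3,3,2,3,4,3,4,2,2]
Step 18: delete k at [0, 6, 7, 8, 12] -> counters=[4,3,4,1,6,3,2,1,2,4,3,4,1,2]
Step 19: insert x at [2, 4, 5, 10, 11] -> counters=[4,3,5,1,7,4,2,1,2,4,4,5,1,2]
Step 20: delete aat at [1, 3, 5, 11, 12] -> counters=[4,2,5,0,7,3,2,1,2,4,4,4,0,2]
Step 21: insert zw at [0, 2, 4, 8, 9] -> counters=[5,2,6,0,8,3,2,1,3,5,4,4,0,2]
Step 22: delete zw at [0, 2, 4, 8, 9] -> counters=[4,2,5,0,7,3,2,1,2,4,4,4,0,2]
Step 23: insert k at [0, 6, 7, 8, 12] -> counters=[5,2,5,0,7,3,3,2,3,4,4,4,1,2]
Query a: check counters[0]=5 counters[3]=0 counters[4]=7 counters[6]=3 counters[10]=4 -> no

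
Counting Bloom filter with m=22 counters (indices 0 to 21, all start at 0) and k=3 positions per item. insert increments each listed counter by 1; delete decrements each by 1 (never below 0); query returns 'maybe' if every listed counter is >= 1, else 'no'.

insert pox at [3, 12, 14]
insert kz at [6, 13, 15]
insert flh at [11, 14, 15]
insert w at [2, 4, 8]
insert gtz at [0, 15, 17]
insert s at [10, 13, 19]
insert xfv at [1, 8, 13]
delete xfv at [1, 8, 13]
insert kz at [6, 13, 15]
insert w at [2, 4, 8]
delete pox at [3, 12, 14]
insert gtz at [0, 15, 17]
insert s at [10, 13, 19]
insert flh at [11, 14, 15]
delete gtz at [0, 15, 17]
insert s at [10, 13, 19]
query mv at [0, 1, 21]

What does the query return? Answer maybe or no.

Answer: no

Derivation:
Step 1: insert pox at [3, 12, 14] -> counters=[0,0,0,1,0,0,0,0,0,0,0,0,1,0,1,0,0,0,0,0,0,0]
Step 2: insert kz at [6, 13, 15] -> counters=[0,0,0,1,0,0,1,0,0,0,0,0,1,1,1,1,0,0,0,0,0,0]
Step 3: insert flh at [11, 14, 15] -> counters=[0,0,0,1,0,0,1,0,0,0,0,1,1,1,2,2,0,0,0,0,0,0]
Step 4: insert w at [2, 4, 8] -> counters=[0,0,1,1,1,0,1,0,1,0,0,1,1,1,2,2,0,0,0,0,0,0]
Step 5: insert gtz at [0, 15, 17] -> counters=[1,0,1,1,1,0,1,0,1,0,0,1,1,1,2,3,0,1,0,0,0,0]
Step 6: insert s at [10, 13, 19] -> counters=[1,0,1,1,1,0,1,0,1,0,1,1,1,2,2,3,0,1,0,1,0,0]
Step 7: insert xfv at [1, 8, 13] -> counters=[1,1,1,1,1,0,1,0,2,0,1,1,1,3,2,3,0,1,0,1,0,0]
Step 8: delete xfv at [1, 8, 13] -> counters=[1,0,1,1,1,0,1,0,1,0,1,1,1,2,2,3,0,1,0,1,0,0]
Step 9: insert kz at [6, 13, 15] -> counters=[1,0,1,1,1,0,2,0,1,0,1,1,1,3,2,4,0,1,0,1,0,0]
Step 10: insert w at [2, 4, 8] -> counters=[1,0,2,1,2,0,2,0,2,0,1,1,1,3,2,4,0,1,0,1,0,0]
Step 11: delete pox at [3, 12, 14] -> counters=[1,0,2,0,2,0,2,0,2,0,1,1,0,3,1,4,0,1,0,1,0,0]
Step 12: insert gtz at [0, 15, 17] -> counters=[2,0,2,0,2,0,2,0,2,0,1,1,0,3,1,5,0,2,0,1,0,0]
Step 13: insert s at [10, 13, 19] -> counters=[2,0,2,0,2,0,2,0,2,0,2,1,0,4,1,5,0,2,0,2,0,0]
Step 14: insert flh at [11, 14, 15] -> counters=[2,0,2,0,2,0,2,0,2,0,2,2,0,4,2,6,0,2,0,2,0,0]
Step 15: delete gtz at [0, 15, 17] -> counters=[1,0,2,0,2,0,2,0,2,0,2,2,0,4,2,5,0,1,0,2,0,0]
Step 16: insert s at [10, 13, 19] -> counters=[1,0,2,0,2,0,2,0,2,0,3,2,0,5,2,5,0,1,0,3,0,0]
Query mv: check counters[0]=1 counters[1]=0 counters[21]=0 -> no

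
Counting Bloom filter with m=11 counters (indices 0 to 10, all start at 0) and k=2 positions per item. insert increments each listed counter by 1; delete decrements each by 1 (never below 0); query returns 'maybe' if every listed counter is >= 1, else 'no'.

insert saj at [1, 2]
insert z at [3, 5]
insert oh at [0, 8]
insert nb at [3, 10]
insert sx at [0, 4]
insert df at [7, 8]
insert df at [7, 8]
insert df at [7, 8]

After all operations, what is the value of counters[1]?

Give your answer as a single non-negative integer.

Answer: 1

Derivation:
Step 1: insert saj at [1, 2] -> counters=[0,1,1,0,0,0,0,0,0,0,0]
Step 2: insert z at [3, 5] -> counters=[0,1,1,1,0,1,0,0,0,0,0]
Step 3: insert oh at [0, 8] -> counters=[1,1,1,1,0,1,0,0,1,0,0]
Step 4: insert nb at [3, 10] -> counters=[1,1,1,2,0,1,0,0,1,0,1]
Step 5: insert sx at [0, 4] -> counters=[2,1,1,2,1,1,0,0,1,0,1]
Step 6: insert df at [7, 8] -> counters=[2,1,1,2,1,1,0,1,2,0,1]
Step 7: insert df at [7, 8] -> counters=[2,1,1,2,1,1,0,2,3,0,1]
Step 8: insert df at [7, 8] -> counters=[2,1,1,2,1,1,0,3,4,0,1]
Final counters=[2,1,1,2,1,1,0,3,4,0,1] -> counters[1]=1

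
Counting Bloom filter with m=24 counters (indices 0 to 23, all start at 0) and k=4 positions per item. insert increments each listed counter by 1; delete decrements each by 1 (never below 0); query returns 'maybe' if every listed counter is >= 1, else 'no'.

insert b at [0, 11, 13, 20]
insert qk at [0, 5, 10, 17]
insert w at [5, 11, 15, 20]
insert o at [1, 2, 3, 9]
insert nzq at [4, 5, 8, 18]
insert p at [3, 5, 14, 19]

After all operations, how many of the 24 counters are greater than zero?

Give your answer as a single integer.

Answer: 17

Derivation:
Step 1: insert b at [0, 11, 13, 20] -> counters=[1,0,0,0,0,0,0,0,0,0,0,1,0,1,0,0,0,0,0,0,1,0,0,0]
Step 2: insert qk at [0, 5, 10, 17] -> counters=[2,0,0,0,0,1,0,0,0,0,1,1,0,1,0,0,0,1,0,0,1,0,0,0]
Step 3: insert w at [5, 11, 15, 20] -> counters=[2,0,0,0,0,2,0,0,0,0,1,2,0,1,0,1,0,1,0,0,2,0,0,0]
Step 4: insert o at [1, 2, 3, 9] -> counters=[2,1,1,1,0,2,0,0,0,1,1,2,0,1,0,1,0,1,0,0,2,0,0,0]
Step 5: insert nzq at [4, 5, 8, 18] -> counters=[2,1,1,1,1,3,0,0,1,1,1,2,0,1,0,1,0,1,1,0,2,0,0,0]
Step 6: insert p at [3, 5, 14, 19] -> counters=[2,1,1,2,1,4,0,0,1,1,1,2,0,1,1,1,0,1,1,1,2,0,0,0]
Final counters=[2,1,1,2,1,4,0,0,1,1,1,2,0,1,1,1,0,1,1,1,2,0,0,0] -> 17 nonzero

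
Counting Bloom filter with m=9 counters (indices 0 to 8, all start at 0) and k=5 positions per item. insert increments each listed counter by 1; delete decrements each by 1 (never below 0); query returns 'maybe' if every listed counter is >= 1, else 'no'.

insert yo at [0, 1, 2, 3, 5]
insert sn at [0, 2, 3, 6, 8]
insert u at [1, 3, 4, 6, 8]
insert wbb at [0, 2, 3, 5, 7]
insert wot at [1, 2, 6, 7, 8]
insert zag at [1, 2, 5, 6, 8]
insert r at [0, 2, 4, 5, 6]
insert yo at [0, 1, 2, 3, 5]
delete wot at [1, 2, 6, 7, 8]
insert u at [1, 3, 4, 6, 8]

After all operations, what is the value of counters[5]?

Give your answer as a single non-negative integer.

Step 1: insert yo at [0, 1, 2, 3, 5] -> counters=[1,1,1,1,0,1,0,0,0]
Step 2: insert sn at [0, 2, 3, 6, 8] -> counters=[2,1,2,2,0,1,1,0,1]
Step 3: insert u at [1, 3, 4, 6, 8] -> counters=[2,2,2,3,1,1,2,0,2]
Step 4: insert wbb at [0, 2, 3, 5, 7] -> counters=[3,2,3,4,1,2,2,1,2]
Step 5: insert wot at [1, 2, 6, 7, 8] -> counters=[3,3,4,4,1,2,3,2,3]
Step 6: insert zag at [1, 2, 5, 6, 8] -> counters=[3,4,5,4,1,3,4,2,4]
Step 7: insert r at [0, 2, 4, 5, 6] -> counters=[4,4,6,4,2,4,5,2,4]
Step 8: insert yo at [0, 1, 2, 3, 5] -> counters=[5,5,7,5,2,5,5,2,4]
Step 9: delete wot at [1, 2, 6, 7, 8] -> counters=[5,4,6,5,2,5,4,1,3]
Step 10: insert u at [1, 3, 4, 6, 8] -> counters=[5,5,6,6,3,5,5,1,4]
Final counters=[5,5,6,6,3,5,5,1,4] -> counters[5]=5

Answer: 5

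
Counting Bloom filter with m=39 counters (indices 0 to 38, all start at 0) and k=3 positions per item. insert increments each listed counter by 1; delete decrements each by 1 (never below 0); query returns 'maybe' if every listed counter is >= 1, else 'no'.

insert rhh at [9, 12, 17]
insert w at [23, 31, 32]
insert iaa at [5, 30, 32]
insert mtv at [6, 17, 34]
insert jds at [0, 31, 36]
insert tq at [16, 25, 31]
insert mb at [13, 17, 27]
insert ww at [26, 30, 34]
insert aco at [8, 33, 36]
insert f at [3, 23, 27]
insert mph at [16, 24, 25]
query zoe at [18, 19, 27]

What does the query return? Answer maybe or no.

Step 1: insert rhh at [9, 12, 17] -> counters=[0,0,0,0,0,0,0,0,0,1,0,0,1,0,0,0,0,1,0,0,0,0,0,0,0,0,0,0,0,0,0,0,0,0,0,0,0,0,0]
Step 2: insert w at [23, 31, 32] -> counters=[0,0,0,0,0,0,0,0,0,1,0,0,1,0,0,0,0,1,0,0,0,0,0,1,0,0,0,0,0,0,0,1,1,0,0,0,0,0,0]
Step 3: insert iaa at [5, 30, 32] -> counters=[0,0,0,0,0,1,0,0,0,1,0,0,1,0,0,0,0,1,0,0,0,0,0,1,0,0,0,0,0,0,1,1,2,0,0,0,0,0,0]
Step 4: insert mtv at [6, 17, 34] -> counters=[0,0,0,0,0,1,1,0,0,1,0,0,1,0,0,0,0,2,0,0,0,0,0,1,0,0,0,0,0,0,1,1,2,0,1,0,0,0,0]
Step 5: insert jds at [0, 31, 36] -> counters=[1,0,0,0,0,1,1,0,0,1,0,0,1,0,0,0,0,2,0,0,0,0,0,1,0,0,0,0,0,0,1,2,2,0,1,0,1,0,0]
Step 6: insert tq at [16, 25, 31] -> counters=[1,0,0,0,0,1,1,0,0,1,0,0,1,0,0,0,1,2,0,0,0,0,0,1,0,1,0,0,0,0,1,3,2,0,1,0,1,0,0]
Step 7: insert mb at [13, 17, 27] -> counters=[1,0,0,0,0,1,1,0,0,1,0,0,1,1,0,0,1,3,0,0,0,0,0,1,0,1,0,1,0,0,1,3,2,0,1,0,1,0,0]
Step 8: insert ww at [26, 30, 34] -> counters=[1,0,0,0,0,1,1,0,0,1,0,0,1,1,0,0,1,3,0,0,0,0,0,1,0,1,1,1,0,0,2,3,2,0,2,0,1,0,0]
Step 9: insert aco at [8, 33, 36] -> counters=[1,0,0,0,0,1,1,0,1,1,0,0,1,1,0,0,1,3,0,0,0,0,0,1,0,1,1,1,0,0,2,3,2,1,2,0,2,0,0]
Step 10: insert f at [3, 23, 27] -> counters=[1,0,0,1,0,1,1,0,1,1,0,0,1,1,0,0,1,3,0,0,0,0,0,2,0,1,1,2,0,0,2,3,2,1,2,0,2,0,0]
Step 11: insert mph at [16, 24, 25] -> counters=[1,0,0,1,0,1,1,0,1,1,0,0,1,1,0,0,2,3,0,0,0,0,0,2,1,2,1,2,0,0,2,3,2,1,2,0,2,0,0]
Query zoe: check counters[18]=0 counters[19]=0 counters[27]=2 -> no

Answer: no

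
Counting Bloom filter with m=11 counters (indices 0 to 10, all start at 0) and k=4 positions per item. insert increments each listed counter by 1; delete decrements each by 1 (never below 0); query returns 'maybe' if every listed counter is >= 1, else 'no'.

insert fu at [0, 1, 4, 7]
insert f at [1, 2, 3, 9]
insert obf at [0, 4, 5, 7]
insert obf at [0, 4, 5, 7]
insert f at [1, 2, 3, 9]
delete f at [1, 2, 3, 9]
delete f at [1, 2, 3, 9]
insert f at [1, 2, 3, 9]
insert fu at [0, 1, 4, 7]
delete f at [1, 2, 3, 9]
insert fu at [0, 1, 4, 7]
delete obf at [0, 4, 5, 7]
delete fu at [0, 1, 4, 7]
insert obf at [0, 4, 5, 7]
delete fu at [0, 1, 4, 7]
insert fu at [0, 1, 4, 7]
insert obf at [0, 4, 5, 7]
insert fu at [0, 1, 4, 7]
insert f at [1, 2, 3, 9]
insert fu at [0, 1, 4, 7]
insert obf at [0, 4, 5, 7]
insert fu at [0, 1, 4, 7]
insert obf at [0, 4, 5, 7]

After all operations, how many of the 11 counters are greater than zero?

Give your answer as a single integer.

Answer: 8

Derivation:
Step 1: insert fu at [0, 1, 4, 7] -> counters=[1,1,0,0,1,0,0,1,0,0,0]
Step 2: insert f at [1, 2, 3, 9] -> counters=[1,2,1,1,1,0,0,1,0,1,0]
Step 3: insert obf at [0, 4, 5, 7] -> counters=[2,2,1,1,2,1,0,2,0,1,0]
Step 4: insert obf at [0, 4, 5, 7] -> counters=[3,2,1,1,3,2,0,3,0,1,0]
Step 5: insert f at [1, 2, 3, 9] -> counters=[3,3,2,2,3,2,0,3,0,2,0]
Step 6: delete f at [1, 2, 3, 9] -> counters=[3,2,1,1,3,2,0,3,0,1,0]
Step 7: delete f at [1, 2, 3, 9] -> counters=[3,1,0,0,3,2,0,3,0,0,0]
Step 8: insert f at [1, 2, 3, 9] -> counters=[3,2,1,1,3,2,0,3,0,1,0]
Step 9: insert fu at [0, 1, 4, 7] -> counters=[4,3,1,1,4,2,0,4,0,1,0]
Step 10: delete f at [1, 2, 3, 9] -> counters=[4,2,0,0,4,2,0,4,0,0,0]
Step 11: insert fu at [0, 1, 4, 7] -> counters=[5,3,0,0,5,2,0,5,0,0,0]
Step 12: delete obf at [0, 4, 5, 7] -> counters=[4,3,0,0,4,1,0,4,0,0,0]
Step 13: delete fu at [0, 1, 4, 7] -> counters=[3,2,0,0,3,1,0,3,0,0,0]
Step 14: insert obf at [0, 4, 5, 7] -> counters=[4,2,0,0,4,2,0,4,0,0,0]
Step 15: delete fu at [0, 1, 4, 7] -> counters=[3,1,0,0,3,2,0,3,0,0,0]
Step 16: insert fu at [0, 1, 4, 7] -> counters=[4,2,0,0,4,2,0,4,0,0,0]
Step 17: insert obf at [0, 4, 5, 7] -> counters=[5,2,0,0,5,3,0,5,0,0,0]
Step 18: insert fu at [0, 1, 4, 7] -> counters=[6,3,0,0,6,3,0,6,0,0,0]
Step 19: insert f at [1, 2, 3, 9] -> counters=[6,4,1,1,6,3,0,6,0,1,0]
Step 20: insert fu at [0, 1, 4, 7] -> counters=[7,5,1,1,7,3,0,7,0,1,0]
Step 21: insert obf at [0, 4, 5, 7] -> counters=[8,5,1,1,8,4,0,8,0,1,0]
Step 22: insert fu at [0, 1, 4, 7] -> counters=[9,6,1,1,9,4,0,9,0,1,0]
Step 23: insert obf at [0, 4, 5, 7] -> counters=[10,6,1,1,10,5,0,10,0,1,0]
Final counters=[10,6,1,1,10,5,0,10,0,1,0] -> 8 nonzero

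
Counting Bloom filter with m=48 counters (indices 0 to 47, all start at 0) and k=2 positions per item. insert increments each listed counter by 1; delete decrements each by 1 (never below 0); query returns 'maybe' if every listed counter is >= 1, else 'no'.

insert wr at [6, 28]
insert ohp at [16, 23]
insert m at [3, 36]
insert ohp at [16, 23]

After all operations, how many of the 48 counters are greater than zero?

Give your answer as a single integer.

Answer: 6

Derivation:
Step 1: insert wr at [6, 28] -> counters=[0,0,0,0,0,0,1,0,0,0,0,0,0,0,0,0,0,0,0,0,0,0,0,0,0,0,0,0,1,0,0,0,0,0,0,0,0,0,0,0,0,0,0,0,0,0,0,0]
Step 2: insert ohp at [16, 23] -> counters=[0,0,0,0,0,0,1,0,0,0,0,0,0,0,0,0,1,0,0,0,0,0,0,1,0,0,0,0,1,0,0,0,0,0,0,0,0,0,0,0,0,0,0,0,0,0,0,0]
Step 3: insert m at [3, 36] -> counters=[0,0,0,1,0,0,1,0,0,0,0,0,0,0,0,0,1,0,0,0,0,0,0,1,0,0,0,0,1,0,0,0,0,0,0,0,1,0,0,0,0,0,0,0,0,0,0,0]
Step 4: insert ohp at [16, 23] -> counters=[0,0,0,1,0,0,1,0,0,0,0,0,0,0,0,0,2,0,0,0,0,0,0,2,0,0,0,0,1,0,0,0,0,0,0,0,1,0,0,0,0,0,0,0,0,0,0,0]
Final counters=[0,0,0,1,0,0,1,0,0,0,0,0,0,0,0,0,2,0,0,0,0,0,0,2,0,0,0,0,1,0,0,0,0,0,0,0,1,0,0,0,0,0,0,0,0,0,0,0] -> 6 nonzero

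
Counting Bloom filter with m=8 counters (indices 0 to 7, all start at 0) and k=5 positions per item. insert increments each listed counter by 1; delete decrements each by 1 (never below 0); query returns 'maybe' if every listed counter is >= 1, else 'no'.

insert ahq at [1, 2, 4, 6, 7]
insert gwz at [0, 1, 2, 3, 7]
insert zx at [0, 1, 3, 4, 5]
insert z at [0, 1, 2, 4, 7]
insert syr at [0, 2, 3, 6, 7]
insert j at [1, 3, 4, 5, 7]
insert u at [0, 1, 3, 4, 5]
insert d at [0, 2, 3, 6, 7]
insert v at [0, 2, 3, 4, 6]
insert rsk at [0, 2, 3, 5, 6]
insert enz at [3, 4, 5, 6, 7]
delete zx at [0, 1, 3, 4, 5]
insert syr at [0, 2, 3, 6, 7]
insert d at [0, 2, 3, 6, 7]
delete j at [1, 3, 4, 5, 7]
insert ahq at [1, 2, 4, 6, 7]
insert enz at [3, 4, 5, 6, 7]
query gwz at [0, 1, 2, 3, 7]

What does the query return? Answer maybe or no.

Step 1: insert ahq at [1, 2, 4, 6, 7] -> counters=[0,1,1,0,1,0,1,1]
Step 2: insert gwz at [0, 1, 2, 3, 7] -> counters=[1,2,2,1,1,0,1,2]
Step 3: insert zx at [0, 1, 3, 4, 5] -> counters=[2,3,2,2,2,1,1,2]
Step 4: insert z at [0, 1, 2, 4, 7] -> counters=[3,4,3,2,3,1,1,3]
Step 5: insert syr at [0, 2, 3, 6, 7] -> counters=[4,4,4,3,3,1,2,4]
Step 6: insert j at [1, 3, 4, 5, 7] -> counters=[4,5,4,4,4,2,2,5]
Step 7: insert u at [0, 1, 3, 4, 5] -> counters=[5,6,4,5,5,3,2,5]
Step 8: insert d at [0, 2, 3, 6, 7] -> counters=[6,6,5,6,5,3,3,6]
Step 9: insert v at [0, 2, 3, 4, 6] -> counters=[7,6,6,7,6,3,4,6]
Step 10: insert rsk at [0, 2, 3, 5, 6] -> counters=[8,6,7,8,6,4,5,6]
Step 11: insert enz at [3, 4, 5, 6, 7] -> counters=[8,6,7,9,7,5,6,7]
Step 12: delete zx at [0, 1, 3, 4, 5] -> counters=[7,5,7,8,6,4,6,7]
Step 13: insert syr at [0, 2, 3, 6, 7] -> counters=[8,5,8,9,6,4,7,8]
Step 14: insert d at [0, 2, 3, 6, 7] -> counters=[9,5,9,10,6,4,8,9]
Step 15: delete j at [1, 3, 4, 5, 7] -> counters=[9,4,9,9,5,3,8,8]
Step 16: insert ahq at [1, 2, 4, 6, 7] -> counters=[9,5,10,9,6,3,9,9]
Step 17: insert enz at [3, 4, 5, 6, 7] -> counters=[9,5,10,10,7,4,10,10]
Query gwz: check counters[0]=9 counters[1]=5 counters[2]=10 counters[3]=10 counters[7]=10 -> maybe

Answer: maybe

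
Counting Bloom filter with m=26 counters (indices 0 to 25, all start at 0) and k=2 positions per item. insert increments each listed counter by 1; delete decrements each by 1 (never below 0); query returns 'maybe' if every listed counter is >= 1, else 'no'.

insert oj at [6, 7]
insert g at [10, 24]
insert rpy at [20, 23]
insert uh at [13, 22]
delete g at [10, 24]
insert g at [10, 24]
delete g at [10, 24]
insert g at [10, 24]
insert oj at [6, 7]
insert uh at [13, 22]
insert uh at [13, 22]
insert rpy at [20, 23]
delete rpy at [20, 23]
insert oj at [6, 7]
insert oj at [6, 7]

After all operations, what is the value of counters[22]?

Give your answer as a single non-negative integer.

Step 1: insert oj at [6, 7] -> counters=[0,0,0,0,0,0,1,1,0,0,0,0,0,0,0,0,0,0,0,0,0,0,0,0,0,0]
Step 2: insert g at [10, 24] -> counters=[0,0,0,0,0,0,1,1,0,0,1,0,0,0,0,0,0,0,0,0,0,0,0,0,1,0]
Step 3: insert rpy at [20, 23] -> counters=[0,0,0,0,0,0,1,1,0,0,1,0,0,0,0,0,0,0,0,0,1,0,0,1,1,0]
Step 4: insert uh at [13, 22] -> counters=[0,0,0,0,0,0,1,1,0,0,1,0,0,1,0,0,0,0,0,0,1,0,1,1,1,0]
Step 5: delete g at [10, 24] -> counters=[0,0,0,0,0,0,1,1,0,0,0,0,0,1,0,0,0,0,0,0,1,0,1,1,0,0]
Step 6: insert g at [10, 24] -> counters=[0,0,0,0,0,0,1,1,0,0,1,0,0,1,0,0,0,0,0,0,1,0,1,1,1,0]
Step 7: delete g at [10, 24] -> counters=[0,0,0,0,0,0,1,1,0,0,0,0,0,1,0,0,0,0,0,0,1,0,1,1,0,0]
Step 8: insert g at [10, 24] -> counters=[0,0,0,0,0,0,1,1,0,0,1,0,0,1,0,0,0,0,0,0,1,0,1,1,1,0]
Step 9: insert oj at [6, 7] -> counters=[0,0,0,0,0,0,2,2,0,0,1,0,0,1,0,0,0,0,0,0,1,0,1,1,1,0]
Step 10: insert uh at [13, 22] -> counters=[0,0,0,0,0,0,2,2,0,0,1,0,0,2,0,0,0,0,0,0,1,0,2,1,1,0]
Step 11: insert uh at [13, 22] -> counters=[0,0,0,0,0,0,2,2,0,0,1,0,0,3,0,0,0,0,0,0,1,0,3,1,1,0]
Step 12: insert rpy at [20, 23] -> counters=[0,0,0,0,0,0,2,2,0,0,1,0,0,3,0,0,0,0,0,0,2,0,3,2,1,0]
Step 13: delete rpy at [20, 23] -> counters=[0,0,0,0,0,0,2,2,0,0,1,0,0,3,0,0,0,0,0,0,1,0,3,1,1,0]
Step 14: insert oj at [6, 7] -> counters=[0,0,0,0,0,0,3,3,0,0,1,0,0,3,0,0,0,0,0,0,1,0,3,1,1,0]
Step 15: insert oj at [6, 7] -> counters=[0,0,0,0,0,0,4,4,0,0,1,0,0,3,0,0,0,0,0,0,1,0,3,1,1,0]
Final counters=[0,0,0,0,0,0,4,4,0,0,1,0,0,3,0,0,0,0,0,0,1,0,3,1,1,0] -> counters[22]=3

Answer: 3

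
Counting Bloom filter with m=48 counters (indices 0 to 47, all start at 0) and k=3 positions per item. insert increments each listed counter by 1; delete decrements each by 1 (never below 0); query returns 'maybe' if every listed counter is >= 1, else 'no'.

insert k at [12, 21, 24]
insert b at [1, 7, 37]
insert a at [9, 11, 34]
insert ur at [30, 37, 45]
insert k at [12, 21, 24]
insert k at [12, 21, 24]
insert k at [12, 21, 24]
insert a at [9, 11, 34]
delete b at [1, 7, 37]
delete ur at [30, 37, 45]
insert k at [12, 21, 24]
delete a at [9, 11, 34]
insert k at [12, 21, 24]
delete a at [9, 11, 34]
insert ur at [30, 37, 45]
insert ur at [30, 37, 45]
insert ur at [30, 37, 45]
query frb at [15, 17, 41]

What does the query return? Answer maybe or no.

Answer: no

Derivation:
Step 1: insert k at [12, 21, 24] -> counters=[0,0,0,0,0,0,0,0,0,0,0,0,1,0,0,0,0,0,0,0,0,1,0,0,1,0,0,0,0,0,0,0,0,0,0,0,0,0,0,0,0,0,0,0,0,0,0,0]
Step 2: insert b at [1, 7, 37] -> counters=[0,1,0,0,0,0,0,1,0,0,0,0,1,0,0,0,0,0,0,0,0,1,0,0,1,0,0,0,0,0,0,0,0,0,0,0,0,1,0,0,0,0,0,0,0,0,0,0]
Step 3: insert a at [9, 11, 34] -> counters=[0,1,0,0,0,0,0,1,0,1,0,1,1,0,0,0,0,0,0,0,0,1,0,0,1,0,0,0,0,0,0,0,0,0,1,0,0,1,0,0,0,0,0,0,0,0,0,0]
Step 4: insert ur at [30, 37, 45] -> counters=[0,1,0,0,0,0,0,1,0,1,0,1,1,0,0,0,0,0,0,0,0,1,0,0,1,0,0,0,0,0,1,0,0,0,1,0,0,2,0,0,0,0,0,0,0,1,0,0]
Step 5: insert k at [12, 21, 24] -> counters=[0,1,0,0,0,0,0,1,0,1,0,1,2,0,0,0,0,0,0,0,0,2,0,0,2,0,0,0,0,0,1,0,0,0,1,0,0,2,0,0,0,0,0,0,0,1,0,0]
Step 6: insert k at [12, 21, 24] -> counters=[0,1,0,0,0,0,0,1,0,1,0,1,3,0,0,0,0,0,0,0,0,3,0,0,3,0,0,0,0,0,1,0,0,0,1,0,0,2,0,0,0,0,0,0,0,1,0,0]
Step 7: insert k at [12, 21, 24] -> counters=[0,1,0,0,0,0,0,1,0,1,0,1,4,0,0,0,0,0,0,0,0,4,0,0,4,0,0,0,0,0,1,0,0,0,1,0,0,2,0,0,0,0,0,0,0,1,0,0]
Step 8: insert a at [9, 11, 34] -> counters=[0,1,0,0,0,0,0,1,0,2,0,2,4,0,0,0,0,0,0,0,0,4,0,0,4,0,0,0,0,0,1,0,0,0,2,0,0,2,0,0,0,0,0,0,0,1,0,0]
Step 9: delete b at [1, 7, 37] -> counters=[0,0,0,0,0,0,0,0,0,2,0,2,4,0,0,0,0,0,0,0,0,4,0,0,4,0,0,0,0,0,1,0,0,0,2,0,0,1,0,0,0,0,0,0,0,1,0,0]
Step 10: delete ur at [30, 37, 45] -> counters=[0,0,0,0,0,0,0,0,0,2,0,2,4,0,0,0,0,0,0,0,0,4,0,0,4,0,0,0,0,0,0,0,0,0,2,0,0,0,0,0,0,0,0,0,0,0,0,0]
Step 11: insert k at [12, 21, 24] -> counters=[0,0,0,0,0,0,0,0,0,2,0,2,5,0,0,0,0,0,0,0,0,5,0,0,5,0,0,0,0,0,0,0,0,0,2,0,0,0,0,0,0,0,0,0,0,0,0,0]
Step 12: delete a at [9, 11, 34] -> counters=[0,0,0,0,0,0,0,0,0,1,0,1,5,0,0,0,0,0,0,0,0,5,0,0,5,0,0,0,0,0,0,0,0,0,1,0,0,0,0,0,0,0,0,0,0,0,0,0]
Step 13: insert k at [12, 21, 24] -> counters=[0,0,0,0,0,0,0,0,0,1,0,1,6,0,0,0,0,0,0,0,0,6,0,0,6,0,0,0,0,0,0,0,0,0,1,0,0,0,0,0,0,0,0,0,0,0,0,0]
Step 14: delete a at [9, 11, 34] -> counters=[0,0,0,0,0,0,0,0,0,0,0,0,6,0,0,0,0,0,0,0,0,6,0,0,6,0,0,0,0,0,0,0,0,0,0,0,0,0,0,0,0,0,0,0,0,0,0,0]
Step 15: insert ur at [30, 37, 45] -> counters=[0,0,0,0,0,0,0,0,0,0,0,0,6,0,0,0,0,0,0,0,0,6,0,0,6,0,0,0,0,0,1,0,0,0,0,0,0,1,0,0,0,0,0,0,0,1,0,0]
Step 16: insert ur at [30, 37, 45] -> counters=[0,0,0,0,0,0,0,0,0,0,0,0,6,0,0,0,0,0,0,0,0,6,0,0,6,0,0,0,0,0,2,0,0,0,0,0,0,2,0,0,0,0,0,0,0,2,0,0]
Step 17: insert ur at [30, 37, 45] -> counters=[0,0,0,0,0,0,0,0,0,0,0,0,6,0,0,0,0,0,0,0,0,6,0,0,6,0,0,0,0,0,3,0,0,0,0,0,0,3,0,0,0,0,0,0,0,3,0,0]
Query frb: check counters[15]=0 counters[17]=0 counters[41]=0 -> no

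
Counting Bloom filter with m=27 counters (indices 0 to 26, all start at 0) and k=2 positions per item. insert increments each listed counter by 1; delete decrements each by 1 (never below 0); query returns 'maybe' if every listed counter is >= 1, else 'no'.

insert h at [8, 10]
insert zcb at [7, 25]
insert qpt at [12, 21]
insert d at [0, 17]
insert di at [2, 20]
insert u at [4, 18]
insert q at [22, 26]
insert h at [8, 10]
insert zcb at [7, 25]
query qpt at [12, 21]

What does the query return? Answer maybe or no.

Step 1: insert h at [8, 10] -> counters=[0,0,0,0,0,0,0,0,1,0,1,0,0,0,0,0,0,0,0,0,0,0,0,0,0,0,0]
Step 2: insert zcb at [7, 25] -> counters=[0,0,0,0,0,0,0,1,1,0,1,0,0,0,0,0,0,0,0,0,0,0,0,0,0,1,0]
Step 3: insert qpt at [12, 21] -> counters=[0,0,0,0,0,0,0,1,1,0,1,0,1,0,0,0,0,0,0,0,0,1,0,0,0,1,0]
Step 4: insert d at [0, 17] -> counters=[1,0,0,0,0,0,0,1,1,0,1,0,1,0,0,0,0,1,0,0,0,1,0,0,0,1,0]
Step 5: insert di at [2, 20] -> counters=[1,0,1,0,0,0,0,1,1,0,1,0,1,0,0,0,0,1,0,0,1,1,0,0,0,1,0]
Step 6: insert u at [4, 18] -> counters=[1,0,1,0,1,0,0,1,1,0,1,0,1,0,0,0,0,1,1,0,1,1,0,0,0,1,0]
Step 7: insert q at [22, 26] -> counters=[1,0,1,0,1,0,0,1,1,0,1,0,1,0,0,0,0,1,1,0,1,1,1,0,0,1,1]
Step 8: insert h at [8, 10] -> counters=[1,0,1,0,1,0,0,1,2,0,2,0,1,0,0,0,0,1,1,0,1,1,1,0,0,1,1]
Step 9: insert zcb at [7, 25] -> counters=[1,0,1,0,1,0,0,2,2,0,2,0,1,0,0,0,0,1,1,0,1,1,1,0,0,2,1]
Query qpt: check counters[12]=1 counters[21]=1 -> maybe

Answer: maybe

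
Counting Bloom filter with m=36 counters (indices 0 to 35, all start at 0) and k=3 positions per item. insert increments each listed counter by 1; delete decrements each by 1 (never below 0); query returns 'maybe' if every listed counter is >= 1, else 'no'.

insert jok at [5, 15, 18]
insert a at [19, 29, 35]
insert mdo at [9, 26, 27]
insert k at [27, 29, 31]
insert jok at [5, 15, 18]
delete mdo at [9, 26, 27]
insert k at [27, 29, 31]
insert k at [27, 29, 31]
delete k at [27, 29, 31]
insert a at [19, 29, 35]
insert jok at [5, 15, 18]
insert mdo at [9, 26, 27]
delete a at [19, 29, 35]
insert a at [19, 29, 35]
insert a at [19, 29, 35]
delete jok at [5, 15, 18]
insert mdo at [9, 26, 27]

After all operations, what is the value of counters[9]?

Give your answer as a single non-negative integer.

Step 1: insert jok at [5, 15, 18] -> counters=[0,0,0,0,0,1,0,0,0,0,0,0,0,0,0,1,0,0,1,0,0,0,0,0,0,0,0,0,0,0,0,0,0,0,0,0]
Step 2: insert a at [19, 29, 35] -> counters=[0,0,0,0,0,1,0,0,0,0,0,0,0,0,0,1,0,0,1,1,0,0,0,0,0,0,0,0,0,1,0,0,0,0,0,1]
Step 3: insert mdo at [9, 26, 27] -> counters=[0,0,0,0,0,1,0,0,0,1,0,0,0,0,0,1,0,0,1,1,0,0,0,0,0,0,1,1,0,1,0,0,0,0,0,1]
Step 4: insert k at [27, 29, 31] -> counters=[0,0,0,0,0,1,0,0,0,1,0,0,0,0,0,1,0,0,1,1,0,0,0,0,0,0,1,2,0,2,0,1,0,0,0,1]
Step 5: insert jok at [5, 15, 18] -> counters=[0,0,0,0,0,2,0,0,0,1,0,0,0,0,0,2,0,0,2,1,0,0,0,0,0,0,1,2,0,2,0,1,0,0,0,1]
Step 6: delete mdo at [9, 26, 27] -> counters=[0,0,0,0,0,2,0,0,0,0,0,0,0,0,0,2,0,0,2,1,0,0,0,0,0,0,0,1,0,2,0,1,0,0,0,1]
Step 7: insert k at [27, 29, 31] -> counters=[0,0,0,0,0,2,0,0,0,0,0,0,0,0,0,2,0,0,2,1,0,0,0,0,0,0,0,2,0,3,0,2,0,0,0,1]
Step 8: insert k at [27, 29, 31] -> counters=[0,0,0,0,0,2,0,0,0,0,0,0,0,0,0,2,0,0,2,1,0,0,0,0,0,0,0,3,0,4,0,3,0,0,0,1]
Step 9: delete k at [27, 29, 31] -> counters=[0,0,0,0,0,2,0,0,0,0,0,0,0,0,0,2,0,0,2,1,0,0,0,0,0,0,0,2,0,3,0,2,0,0,0,1]
Step 10: insert a at [19, 29, 35] -> counters=[0,0,0,0,0,2,0,0,0,0,0,0,0,0,0,2,0,0,2,2,0,0,0,0,0,0,0,2,0,4,0,2,0,0,0,2]
Step 11: insert jok at [5, 15, 18] -> counters=[0,0,0,0,0,3,0,0,0,0,0,0,0,0,0,3,0,0,3,2,0,0,0,0,0,0,0,2,0,4,0,2,0,0,0,2]
Step 12: insert mdo at [9, 26, 27] -> counters=[0,0,0,0,0,3,0,0,0,1,0,0,0,0,0,3,0,0,3,2,0,0,0,0,0,0,1,3,0,4,0,2,0,0,0,2]
Step 13: delete a at [19, 29, 35] -> counters=[0,0,0,0,0,3,0,0,0,1,0,0,0,0,0,3,0,0,3,1,0,0,0,0,0,0,1,3,0,3,0,2,0,0,0,1]
Step 14: insert a at [19, 29, 35] -> counters=[0,0,0,0,0,3,0,0,0,1,0,0,0,0,0,3,0,0,3,2,0,0,0,0,0,0,1,3,0,4,0,2,0,0,0,2]
Step 15: insert a at [19, 29, 35] -> counters=[0,0,0,0,0,3,0,0,0,1,0,0,0,0,0,3,0,0,3,3,0,0,0,0,0,0,1,3,0,5,0,2,0,0,0,3]
Step 16: delete jok at [5, 15, 18] -> counters=[0,0,0,0,0,2,0,0,0,1,0,0,0,0,0,2,0,0,2,3,0,0,0,0,0,0,1,3,0,5,0,2,0,0,0,3]
Step 17: insert mdo at [9, 26, 27] -> counters=[0,0,0,0,0,2,0,0,0,2,0,0,0,0,0,2,0,0,2,3,0,0,0,0,0,0,2,4,0,5,0,2,0,0,0,3]
Final counters=[0,0,0,0,0,2,0,0,0,2,0,0,0,0,0,2,0,0,2,3,0,0,0,0,0,0,2,4,0,5,0,2,0,0,0,3] -> counters[9]=2

Answer: 2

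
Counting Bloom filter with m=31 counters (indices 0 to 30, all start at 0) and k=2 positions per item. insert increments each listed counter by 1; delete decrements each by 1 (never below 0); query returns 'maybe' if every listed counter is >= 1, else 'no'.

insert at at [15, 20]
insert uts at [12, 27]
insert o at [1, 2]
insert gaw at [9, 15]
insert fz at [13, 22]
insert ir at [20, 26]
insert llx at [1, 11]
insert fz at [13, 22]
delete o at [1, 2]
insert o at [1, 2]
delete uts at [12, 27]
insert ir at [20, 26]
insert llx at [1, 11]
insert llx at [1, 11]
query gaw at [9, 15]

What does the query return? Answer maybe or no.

Answer: maybe

Derivation:
Step 1: insert at at [15, 20] -> counters=[0,0,0,0,0,0,0,0,0,0,0,0,0,0,0,1,0,0,0,0,1,0,0,0,0,0,0,0,0,0,0]
Step 2: insert uts at [12, 27] -> counters=[0,0,0,0,0,0,0,0,0,0,0,0,1,0,0,1,0,0,0,0,1,0,0,0,0,0,0,1,0,0,0]
Step 3: insert o at [1, 2] -> counters=[0,1,1,0,0,0,0,0,0,0,0,0,1,0,0,1,0,0,0,0,1,0,0,0,0,0,0,1,0,0,0]
Step 4: insert gaw at [9, 15] -> counters=[0,1,1,0,0,0,0,0,0,1,0,0,1,0,0,2,0,0,0,0,1,0,0,0,0,0,0,1,0,0,0]
Step 5: insert fz at [13, 22] -> counters=[0,1,1,0,0,0,0,0,0,1,0,0,1,1,0,2,0,0,0,0,1,0,1,0,0,0,0,1,0,0,0]
Step 6: insert ir at [20, 26] -> counters=[0,1,1,0,0,0,0,0,0,1,0,0,1,1,0,2,0,0,0,0,2,0,1,0,0,0,1,1,0,0,0]
Step 7: insert llx at [1, 11] -> counters=[0,2,1,0,0,0,0,0,0,1,0,1,1,1,0,2,0,0,0,0,2,0,1,0,0,0,1,1,0,0,0]
Step 8: insert fz at [13, 22] -> counters=[0,2,1,0,0,0,0,0,0,1,0,1,1,2,0,2,0,0,0,0,2,0,2,0,0,0,1,1,0,0,0]
Step 9: delete o at [1, 2] -> counters=[0,1,0,0,0,0,0,0,0,1,0,1,1,2,0,2,0,0,0,0,2,0,2,0,0,0,1,1,0,0,0]
Step 10: insert o at [1, 2] -> counters=[0,2,1,0,0,0,0,0,0,1,0,1,1,2,0,2,0,0,0,0,2,0,2,0,0,0,1,1,0,0,0]
Step 11: delete uts at [12, 27] -> counters=[0,2,1,0,0,0,0,0,0,1,0,1,0,2,0,2,0,0,0,0,2,0,2,0,0,0,1,0,0,0,0]
Step 12: insert ir at [20, 26] -> counters=[0,2,1,0,0,0,0,0,0,1,0,1,0,2,0,2,0,0,0,0,3,0,2,0,0,0,2,0,0,0,0]
Step 13: insert llx at [1, 11] -> counters=[0,3,1,0,0,0,0,0,0,1,0,2,0,2,0,2,0,0,0,0,3,0,2,0,0,0,2,0,0,0,0]
Step 14: insert llx at [1, 11] -> counters=[0,4,1,0,0,0,0,0,0,1,0,3,0,2,0,2,0,0,0,0,3,0,2,0,0,0,2,0,0,0,0]
Query gaw: check counters[9]=1 counters[15]=2 -> maybe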